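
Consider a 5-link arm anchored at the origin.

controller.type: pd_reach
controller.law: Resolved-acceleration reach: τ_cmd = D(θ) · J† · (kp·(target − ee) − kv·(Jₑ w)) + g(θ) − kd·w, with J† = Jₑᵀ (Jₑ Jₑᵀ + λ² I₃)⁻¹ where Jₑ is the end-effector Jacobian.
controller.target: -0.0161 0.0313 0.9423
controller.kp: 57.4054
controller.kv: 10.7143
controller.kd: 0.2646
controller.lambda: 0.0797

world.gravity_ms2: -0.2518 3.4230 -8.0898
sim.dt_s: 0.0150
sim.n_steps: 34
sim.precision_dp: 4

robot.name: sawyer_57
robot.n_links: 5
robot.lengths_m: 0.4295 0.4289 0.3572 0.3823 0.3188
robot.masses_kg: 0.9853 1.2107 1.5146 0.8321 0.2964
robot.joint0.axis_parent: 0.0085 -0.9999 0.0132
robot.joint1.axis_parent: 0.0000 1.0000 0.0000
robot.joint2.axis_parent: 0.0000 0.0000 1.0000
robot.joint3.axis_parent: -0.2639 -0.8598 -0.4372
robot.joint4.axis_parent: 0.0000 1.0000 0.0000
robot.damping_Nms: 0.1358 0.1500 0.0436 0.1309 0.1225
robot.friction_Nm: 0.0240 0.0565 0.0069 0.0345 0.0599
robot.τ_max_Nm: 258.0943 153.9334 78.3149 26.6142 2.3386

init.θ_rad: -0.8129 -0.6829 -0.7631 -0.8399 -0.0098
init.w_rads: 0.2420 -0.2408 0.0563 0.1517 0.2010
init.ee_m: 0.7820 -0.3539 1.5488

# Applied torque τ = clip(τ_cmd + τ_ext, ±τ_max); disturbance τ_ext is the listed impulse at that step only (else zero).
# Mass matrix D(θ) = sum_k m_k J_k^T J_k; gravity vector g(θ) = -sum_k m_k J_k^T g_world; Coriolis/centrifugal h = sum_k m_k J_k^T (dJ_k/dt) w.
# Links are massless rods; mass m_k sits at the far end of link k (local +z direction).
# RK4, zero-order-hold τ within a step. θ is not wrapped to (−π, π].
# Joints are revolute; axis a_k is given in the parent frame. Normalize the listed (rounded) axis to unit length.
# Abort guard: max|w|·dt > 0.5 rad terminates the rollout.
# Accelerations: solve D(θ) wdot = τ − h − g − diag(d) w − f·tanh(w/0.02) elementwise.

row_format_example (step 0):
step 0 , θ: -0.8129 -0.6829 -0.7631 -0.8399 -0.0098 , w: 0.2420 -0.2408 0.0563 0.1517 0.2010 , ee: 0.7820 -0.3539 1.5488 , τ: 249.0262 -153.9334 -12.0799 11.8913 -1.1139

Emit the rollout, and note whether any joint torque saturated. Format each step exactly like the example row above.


step 1 , θ: -0.8038 -0.6878 -0.7543 -0.8467 0.0000 , w: 0.9822 -0.4005 1.0899 -1.0587 1.1004 , ee: 0.7694 -0.3537 1.5524 , τ: 238.4269 -153.9334 -11.1295 11.7453 -1.1424
step 2 , θ: -0.7857 -0.6983 -0.7297 -0.8722 0.0223 , w: 1.4482 -0.9634 2.1218 -2.3506 1.8542 , ee: 0.7510 -0.3532 1.5531 , τ: 231.4488 -153.9334 -10.2392 11.5189 -1.0262
step 3 , θ: -0.7613 -0.7182 -0.6919 -0.9177 0.0555 , w: 1.8260 -1.6505 2.8124 -3.7409 2.5612 , ee: 0.7261 -0.3504 1.5499 , τ: 206.0792 -142.1368 -8.7613 10.2695 -0.8276
step 4 , θ: -0.7320 -0.7486 -0.6480 -0.9839 0.0986 , w: 2.1170 -2.3478 2.9396 -5.0837 3.1753 , ee: 0.6940 -0.3431 1.5419 , τ: 154.9830 -103.2487 -6.5728 7.6717 -0.5924
step 5 , θ: -0.6963 -0.7838 -0.6078 -1.0673 0.1494 , w: 2.6791 -2.3102 2.3763 -6.0128 3.5917 , ee: 0.6545 -0.3305 1.5292 , τ: 99.0878 -63.3005 -4.3154 4.7322 -0.3736
step 6 , θ: -0.6514 -0.8150 -0.5783 -1.1611 0.2048 , w: 3.3160 -1.8255 1.5752 -6.4841 3.7826 , ee: 0.6085 -0.3133 1.5127 , τ: 50.3008 -29.3393 -2.4738 2.1331 -0.2145
step 7 , θ: -0.5971 -0.8370 -0.5606 -1.2592 0.2616 , w: 3.9172 -1.1092 0.8157 -6.5743 3.7853 , ee: 0.5573 -0.2925 1.4937 , τ: 11.9090 -3.0891 -1.1762 0.1615 -0.1386
step 8 , θ: -0.5344 -0.8475 -0.5532 -1.3565 0.3175 , w: 4.4350 -0.2952 0.2052 -6.3963 3.6569 , ee: 0.5025 -0.2693 1.4731 , τ: -17.1053 16.3210 -0.3565 -1.1687 -0.1450
step 9 , θ: -0.4647 -0.8456 -0.5536 -1.4498 0.3708 , w: 4.8514 0.5341 -0.2394 -6.0474 3.4474 , ee: 0.4457 -0.2450 1.4517 , τ: -38.7633 30.3556 0.1034 -1.9555 -0.2178
step 10 , θ: -0.3895 -0.8315 -0.5596 -1.5371 0.4207 , w: 5.1712 1.3417 -0.5370 -5.5968 3.1949 , ee: 0.3885 -0.2205 1.4301 , τ: -54.8099 40.2834 0.3171 -2.3170 -0.3358
step 11 , θ: -0.3102 -0.8056 -0.5691 -1.6171 0.4666 , w: 5.4046 2.1072 -0.7123 -5.0889 2.9247 , ee: 0.3321 -0.1965 1.4084 , τ: -66.6041 47.1162 0.3743 -2.3656 -0.4786
step 12 , θ: -0.2280 -0.7687 -0.5805 -1.6893 0.5084 , w: 5.5644 2.8203 -0.7869 -4.5491 2.6534 , ee: 0.2777 -0.1736 1.3869 , τ: -75.1352 51.6100 0.3383 -2.1966 -0.6296
step 13 , θ: -0.1438 -0.7215 -0.5923 -1.7533 0.5463 , w: 5.6641 3.4768 -0.7775 -3.9905 2.3920 , ee: 0.2262 -0.1521 1.3656 , τ: -81.1031 54.3121 0.2513 -1.8862 -0.7762
step 14 , θ: -0.0585 -0.6649 -0.6034 -1.8088 0.5803 , w: 5.7158 4.0748 -0.6965 -3.4180 2.1474 , ee: 0.1780 -0.1321 1.3446 , τ: -84.9983 55.6117 0.1397 -1.4940 -0.9102
step 15 , θ: 0.0273 -0.5998 -0.6129 -1.8556 0.6108 , w: 5.7285 4.6107 -0.5534 -2.8328 1.9238 , ee: 0.1337 -0.1138 1.3238 , τ: -87.1632 55.7834 0.0186 -1.0655 -1.0263
step 16 , θ: 0.1130 -0.5272 -0.6197 -1.8936 0.6382 , w: 5.7058 5.0759 -0.3582 -2.2370 1.7234 , ee: 0.0935 -0.0972 1.3033 , τ: -87.8423 55.0256 -0.1040 -0.6337 -1.1218
step 17 , θ: 0.1981 -0.4482 -0.6234 -1.9226 0.6627 , w: 5.6443 5.4526 -0.1244 -1.6393 1.5460 , ee: 0.0575 -0.0824 1.2829 , τ: -87.2245 53.4959 -0.2253 -0.2196 -1.1959
step 18 , θ: 0.2819 -0.3645 -0.6234 -1.9428 0.6847 , w: 5.5325 5.7121 0.1260 -1.0620 1.3884 , ee: 0.0257 -0.0691 1.2629 , τ: -85.4845 51.3425 -0.3431 0.1673 -1.2487
step 19 , θ: 0.3635 -0.2780 -0.6197 -1.9547 0.7045 , w: 5.3527 5.8187 0.3623 -0.5438 1.2419 , ee: -0.0018 -0.0573 1.2431 , τ: -82.8139 48.7247 -0.4567 0.5290 -1.2807
step 20 , θ: 0.4419 -0.1912 -0.6128 -1.9597 0.7220 , w: 5.0900 5.7443 0.5502 -0.1344 1.0930 , ee: -0.0254 -0.0470 1.2237 , τ: -79.4350 45.8134 -0.5655 0.8758 -1.2919
step 21 , θ: 0.5156 -0.1069 -0.6036 -1.9596 0.7372 , w: 4.7424 5.4863 0.6589 0.1158 0.9213 , ee: -0.0453 -0.0378 1.2046 , τ: -75.5634 42.7531 -0.6650 1.2261 -1.2817
step 22 , θ: 0.5837 -0.0276 -0.5935 -1.9571 0.7496 , w: 4.3314 5.0852 0.6820 0.1994 0.7278 , ee: -0.0617 -0.0297 1.1861 , τ: -71.4589 39.6878 -0.7561 1.5898 -1.2556
step 23 , θ: 0.6454 0.0451 -0.5835 -1.9543 0.7591 , w: 3.8944 4.6102 0.6374 0.1527 0.5292 , ee: -0.0751 -0.0226 1.1682 , τ: -67.3526 36.7242 -0.8429 1.9639 -1.2224
step 24 , θ: 0.7005 0.1105 -0.5746 -1.9529 0.7656 , w: 3.4664 4.1252 0.5514 0.0266 0.3414 , ee: -0.0857 -0.0161 1.1508 , τ: -63.3822 33.9081 -0.9276 2.3400 -1.1887
step 25 , θ: 0.7495 0.1689 -0.5670 -1.9535 0.7696 , w: 3.0734 3.6791 0.4545 -0.1158 0.1901 , ee: -0.0940 -0.0102 1.1341 , τ: -59.6647 31.2844 -1.0151 2.6990 -1.1623
step 26 , θ: 0.7929 0.2211 -0.5609 -1.9563 0.7716 , w: 2.7218 3.2850 0.3584 -0.2538 0.0680 , ee: -0.1001 -0.0048 1.1179 , τ: -56.1708 28.8195 -1.1012 3.0340 -1.1405
step 27 , θ: 0.8314 0.2677 -0.5562 -1.9609 0.7719 , w: 2.4122 2.9464 0.2706 -0.3660 -0.0050 , ee: -0.1045 0.0002 1.1024 , τ: -52.9913 26.5557 -1.1891 3.3455 -1.1318
step 28 , θ: 0.8655 0.3097 -0.5527 -1.9670 0.7718 , w: 2.1411 2.6594 0.1939 -0.4395 -0.0112 , ee: -0.1074 0.0049 1.0875 , τ: -50.2187 24.5421 -1.2819 3.6353 -1.1442
step 29 , θ: 0.8957 0.3476 -0.5503 -1.9739 0.7717 , w: 1.9013 2.4127 0.1317 -0.4871 -0.0143 , ee: -0.1090 0.0093 1.0732 , τ: -47.5346 22.6057 -1.3648 3.8794 -1.1492
step 30 , θ: 0.9226 0.3822 -0.5487 -1.9814 0.7715 , w: 1.6887 2.1993 0.0833 -0.5108 -0.0153 , ee: -0.1095 0.0135 1.0595 , τ: -44.9387 20.7474 -1.4375 4.0792 -1.1471
step 31 , θ: 0.9465 0.4137 -0.5477 -1.9891 0.7713 , w: 1.4993 2.0128 0.0471 -0.5142 -0.0156 , ee: -0.1091 0.0173 1.0466 , τ: -42.4332 18.9694 -1.5003 4.2374 -1.1383
step 32 , θ: 0.9677 0.4426 -0.5472 -1.9968 0.7710 , w: 1.3299 1.8478 0.0214 -0.5011 -0.0155 , ee: -0.1079 0.0209 1.0345 , τ: -40.0261 17.2766 -1.5535 4.3580 -1.1236
step 33 , θ: 0.9865 0.4692 -0.5470 -2.0041 0.7708 , w: 1.1777 1.7000 0.0045 -0.4749 -0.0155 , ee: -0.1059 0.0242 1.0232 , τ: -37.7259 15.6741 -1.5981 4.4452 -1.1041
step 34 , θ: 1.0031 0.4936 -0.5471 -2.0110 0.7706 , w: 1.0406 1.5661 -0.0051 -0.4391 -0.0153 , ee: -0.1034 0.0271 1.0127
any joint saturated: yes


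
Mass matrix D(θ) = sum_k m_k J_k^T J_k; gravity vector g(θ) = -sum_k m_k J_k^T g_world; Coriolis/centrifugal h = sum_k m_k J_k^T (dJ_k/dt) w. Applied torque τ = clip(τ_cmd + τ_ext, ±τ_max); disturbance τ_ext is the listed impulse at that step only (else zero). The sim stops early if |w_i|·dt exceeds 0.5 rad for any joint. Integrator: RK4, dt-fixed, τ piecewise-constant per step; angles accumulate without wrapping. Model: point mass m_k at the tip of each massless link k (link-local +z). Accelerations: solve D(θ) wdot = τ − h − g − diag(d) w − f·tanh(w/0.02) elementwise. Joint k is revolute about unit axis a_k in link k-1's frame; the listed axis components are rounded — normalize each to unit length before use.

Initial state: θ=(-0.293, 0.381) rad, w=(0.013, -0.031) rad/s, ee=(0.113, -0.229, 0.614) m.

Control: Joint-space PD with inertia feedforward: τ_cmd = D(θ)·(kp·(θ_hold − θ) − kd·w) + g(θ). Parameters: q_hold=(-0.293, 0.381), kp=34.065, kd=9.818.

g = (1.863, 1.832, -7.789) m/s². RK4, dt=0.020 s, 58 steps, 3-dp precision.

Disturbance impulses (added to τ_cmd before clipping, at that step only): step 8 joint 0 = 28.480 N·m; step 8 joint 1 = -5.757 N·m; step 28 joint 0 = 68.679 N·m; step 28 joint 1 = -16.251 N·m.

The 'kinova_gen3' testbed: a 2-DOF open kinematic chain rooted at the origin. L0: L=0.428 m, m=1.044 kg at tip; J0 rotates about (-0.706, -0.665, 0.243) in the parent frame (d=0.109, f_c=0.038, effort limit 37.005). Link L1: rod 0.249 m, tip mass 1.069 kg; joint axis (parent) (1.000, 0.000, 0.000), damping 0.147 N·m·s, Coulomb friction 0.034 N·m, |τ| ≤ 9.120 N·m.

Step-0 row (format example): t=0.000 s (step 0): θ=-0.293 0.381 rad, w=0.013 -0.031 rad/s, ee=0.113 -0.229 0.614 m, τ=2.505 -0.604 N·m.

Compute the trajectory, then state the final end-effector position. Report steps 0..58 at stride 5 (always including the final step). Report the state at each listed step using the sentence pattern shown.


t=0.100 s (step 5): θ=-0.292 0.380 rad, w=0.003 -0.001 rad/s, ee=0.113 -0.229 0.615 m, τ=2.571 -0.628 N·m.
t=0.200 s (step 10): θ=-0.266 0.380 rad, w=0.743 -0.032 rad/s, ee=0.104 -0.216 0.621 m, τ=-2.566 0.411 N·m.
t=0.300 s (step 15): θ=-0.227 0.378 rad, w=0.124 -0.005 rad/s, ee=0.090 -0.198 0.629 m, τ=0.016 -0.134 N·m.
t=0.400 s (step 20): θ=-0.228 0.378 rad, w=-0.112 0.006 rad/s, ee=0.090 -0.199 0.629 m, τ=1.473 -0.433 N·m.
t=0.500 s (step 25): θ=-0.243 0.378 rad, w=-0.167 0.006 rad/s, ee=0.096 -0.206 0.626 m, τ=2.215 -0.577 N·m.
t=0.600 s (step 30): θ=-0.231 0.359 rad, w=0.648 -0.539 rad/s, ee=0.092 -0.196 0.631 m, τ=-3.704 0.896 N·m.
t=0.700 s (step 35): θ=-0.201 0.335 rad, w=0.036 -0.029 rad/s, ee=0.081 -0.177 0.639 m, τ=-0.441 0.093 N·m.
t=0.800 s (step 40): θ=-0.211 0.338 rad, w=-0.197 0.055 rad/s, ee=0.085 -0.182 0.637 m, τ=1.351 -0.309 N·m.
t=0.900 s (step 45): θ=-0.234 0.344 rad, w=-0.236 0.057 rad/s, ee=0.093 -0.194 0.632 m, τ=2.251 -0.500 N·m.
t=1.000 s (step 50): θ=-0.256 0.349 rad, w=-0.196 0.046 rad/s, ee=0.101 -0.205 0.627 m, τ=2.638 -0.580 N·m.
t=1.100 s (step 55): θ=-0.272 0.353 rad, w=-0.136 0.037 rad/s, ee=0.107 -0.214 0.623 m, τ=2.759 -0.606 N·m.
t=1.160 s (step 58): θ=-0.280 0.355 rad, w=-0.103 0.032 rad/s, ee=0.110 -0.218 0.621 m.
final ee position (m): 0.110 -0.218 0.621


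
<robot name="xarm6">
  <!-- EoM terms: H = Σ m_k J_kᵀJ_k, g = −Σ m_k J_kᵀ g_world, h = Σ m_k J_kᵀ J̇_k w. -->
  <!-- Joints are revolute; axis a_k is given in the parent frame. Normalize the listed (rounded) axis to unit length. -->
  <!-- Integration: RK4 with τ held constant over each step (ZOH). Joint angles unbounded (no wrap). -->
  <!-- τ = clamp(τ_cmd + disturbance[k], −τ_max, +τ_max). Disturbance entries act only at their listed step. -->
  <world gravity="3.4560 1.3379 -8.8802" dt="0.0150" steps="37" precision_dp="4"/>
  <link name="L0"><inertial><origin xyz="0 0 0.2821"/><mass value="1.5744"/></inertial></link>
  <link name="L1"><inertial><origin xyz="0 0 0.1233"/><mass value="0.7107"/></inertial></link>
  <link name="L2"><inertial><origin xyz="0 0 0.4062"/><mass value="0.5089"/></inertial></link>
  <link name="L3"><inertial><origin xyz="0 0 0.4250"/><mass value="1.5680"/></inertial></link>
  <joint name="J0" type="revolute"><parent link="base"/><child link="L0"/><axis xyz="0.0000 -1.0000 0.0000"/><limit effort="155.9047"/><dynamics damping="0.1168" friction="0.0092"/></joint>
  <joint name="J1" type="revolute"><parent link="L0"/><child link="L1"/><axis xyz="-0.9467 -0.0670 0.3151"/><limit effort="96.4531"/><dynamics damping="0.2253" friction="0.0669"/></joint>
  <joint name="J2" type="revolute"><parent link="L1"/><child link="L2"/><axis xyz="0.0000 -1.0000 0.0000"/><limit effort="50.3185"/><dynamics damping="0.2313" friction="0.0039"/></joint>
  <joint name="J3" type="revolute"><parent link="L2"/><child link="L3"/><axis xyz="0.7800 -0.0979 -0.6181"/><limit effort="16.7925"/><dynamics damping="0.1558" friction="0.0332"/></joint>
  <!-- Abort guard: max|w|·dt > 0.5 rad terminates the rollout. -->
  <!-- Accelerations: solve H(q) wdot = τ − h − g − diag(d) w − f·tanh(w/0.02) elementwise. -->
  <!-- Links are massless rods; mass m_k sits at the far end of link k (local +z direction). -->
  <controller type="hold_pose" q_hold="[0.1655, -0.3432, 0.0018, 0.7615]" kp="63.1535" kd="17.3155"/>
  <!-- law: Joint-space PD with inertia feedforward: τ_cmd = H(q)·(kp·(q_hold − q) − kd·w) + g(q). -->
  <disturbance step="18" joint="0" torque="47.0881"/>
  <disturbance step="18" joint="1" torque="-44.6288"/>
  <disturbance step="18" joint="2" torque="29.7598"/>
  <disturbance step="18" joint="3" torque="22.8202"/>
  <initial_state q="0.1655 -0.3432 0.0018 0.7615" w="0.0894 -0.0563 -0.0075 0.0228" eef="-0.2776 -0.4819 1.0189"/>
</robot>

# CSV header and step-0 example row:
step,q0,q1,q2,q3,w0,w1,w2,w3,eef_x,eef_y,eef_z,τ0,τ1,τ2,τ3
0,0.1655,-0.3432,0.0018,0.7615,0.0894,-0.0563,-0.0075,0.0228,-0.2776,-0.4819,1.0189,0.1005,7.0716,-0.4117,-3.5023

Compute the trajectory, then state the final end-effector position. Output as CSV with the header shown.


step,q0,q1,q2,q3,w0,w1,w2,w3,eef_x,eef_y,eef_z,τ0,τ1,τ2,τ3
1,0.1667,-0.3439,0.0017,0.7618,0.0658,-0.0418,-0.0040,0.0132,-0.2788,-0.4824,1.0182,0.8662,6.7029,0.0342,-3.3039
2,0.1675,-0.3445,0.0017,0.7619,0.0475,-0.0295,-0.0025,0.0093,-0.2796,-0.4828,1.0177,1.4816,6.4085,0.3928,-3.1468
3,0.1681,-0.3448,0.0016,0.7621,0.0332,-0.0197,-0.0018,0.0073,-0.2802,-0.4831,1.0173,1.9758,6.1747,0.6808,-3.0220
4,0.1685,-0.3451,0.0016,0.7622,0.0220,-0.0123,-0.0011,0.0054,-0.2807,-0.4833,1.0171,2.3722,5.9908,0.9117,-2.9229
5,0.1688,-0.3452,0.0016,0.7622,0.0133,-0.0070,-0.0004,0.0035,-0.2809,-0.4834,1.0169,2.6896,5.8478,1.0967,-2.8444
6,0.1689,-0.3453,0.0016,0.7623,0.0066,-0.0031,0.0001,0.0018,-0.2811,-0.4835,1.0168,2.9430,5.7371,1.2447,-2.7825
7,0.1690,-0.3453,0.0016,0.7623,0.0016,-0.0003,0.0004,0.0004,-0.2812,-0.4835,1.0168,3.1451,5.6517,1.3629,-2.7339
8,0.1690,-0.3453,0.0016,0.7623,-0.0022,0.0017,0.0005,-0.0006,-0.2812,-0.4835,1.0168,3.3060,5.5859,1.4571,-2.6958
9,0.1689,-0.3453,0.0016,0.7623,-0.0049,0.0031,0.0006,-0.0014,-0.2811,-0.4835,1.0168,3.4337,5.5351,1.5321,-2.6659
10,0.1689,-0.3452,0.0016,0.7622,-0.0068,0.0041,0.0005,-0.0019,-0.2810,-0.4834,1.0169,3.5351,5.4958,1.5915,-2.6425
11,0.1687,-0.3452,0.0016,0.7622,-0.0082,0.0047,0.0005,-0.0023,-0.2809,-0.4834,1.0169,3.6153,5.4654,1.6385,-2.6242
12,0.1686,-0.3451,0.0016,0.7622,-0.0091,0.0051,0.0004,-0.0025,-0.2808,-0.4833,1.0170,3.6786,5.4420,1.6755,-2.6100
13,0.1685,-0.3450,0.0016,0.7621,-0.0096,0.0053,0.0003,-0.0026,-0.2806,-0.4832,1.0171,3.7285,5.4238,1.7045,-2.5989
14,0.1683,-0.3449,0.0017,0.7621,-0.0098,0.0054,0.0003,-0.0026,-0.2805,-0.4832,1.0172,3.7675,5.4097,1.7271,-2.5903
15,0.1682,-0.3448,0.0017,0.7620,-0.0099,0.0054,0.0002,-0.0026,-0.2803,-0.4831,1.0173,3.7980,5.3988,1.7446,-2.5836
16,0.1680,-0.3448,0.0017,0.7620,-0.0098,0.0053,0.0002,-0.0026,-0.2802,-0.4831,1.0174,3.8216,5.3904,1.7580,-2.5785
17,0.1679,-0.3447,0.0017,0.7620,-0.0095,0.0052,0.0002,-0.0025,-0.2800,-0.4830,1.0175,3.8398,5.3839,1.7683,-2.5746
18,0.1678,-0.3446,0.0017,0.7619,-0.0093,0.0050,0.0001,-0.0024,-0.2799,-0.4829,1.0175,50.9418,-39.2499,31.5357,16.7925
19,0.1668,-0.3482,0.0056,0.7637,-0.1131,-0.4836,0.5235,0.2308,-0.2822,-0.4852,1.0150,-8.7564,17.2932,-6.1799,-7.7404
20,0.1654,-0.3545,0.0123,0.7666,-0.0736,-0.3554,0.3678,0.1563,-0.2863,-0.4892,1.0105,-6.1656,14.7802,-4.5189,-6.6478
21,0.1645,-0.3590,0.0169,0.7685,-0.0461,-0.2522,0.2503,0.1051,-0.2892,-0.4920,1.0072,-4.0852,12.7705,-3.1985,-5.7782
22,0.1640,-0.3622,0.0200,0.7698,-0.0273,-0.1709,0.1626,0.0678,-0.2912,-0.4940,1.0050,-2.4154,11.1659,-2.1475,-5.0854
23,0.1637,-0.3643,0.0220,0.7706,-0.0147,-0.1077,0.0976,0.0394,-0.2925,-0.4953,1.0035,-1.0758,9.8868,-1.3104,-4.5335
24,0.1635,-0.3656,0.0231,0.7711,-0.0065,-0.0588,0.0496,0.0187,-0.2932,-0.4961,1.0027,-0.0021,8.8684,-0.6435,-4.0947
25,0.1635,-0.3662,0.0235,0.7712,-0.0011,-0.0207,0.0135,0.0067,-0.2935,-0.4964,1.0023,0.8574,8.0600,-0.1125,-3.7482
26,0.1635,-0.3663,0.0235,0.7713,0.0014,0.0070,-0.0112,-0.0033,-0.2936,-0.4965,1.0022,1.5443,7.4301,0.3092,-3.4764
27,0.1635,-0.3660,0.0233,0.7711,0.0018,0.0259,-0.0270,-0.0128,-0.2933,-0.4964,1.0024,2.0917,6.9477,0.6436,-3.2648
28,0.1635,-0.3655,0.0228,0.7709,0.0017,0.0397,-0.0381,-0.0184,-0.2930,-0.4960,1.0028,2.5269,6.5712,0.9087,-3.0997
29,0.1635,-0.3648,0.0221,0.7706,0.0014,0.0496,-0.0457,-0.0216,-0.2925,-0.4956,1.0033,2.8717,6.2752,1.1185,-2.9701
30,0.1636,-0.3640,0.0214,0.7703,0.0010,0.0562,-0.0507,-0.0234,-0.2919,-0.4951,1.0039,3.1440,6.0428,1.2842,-2.8685
31,0.1636,-0.3632,0.0206,0.7699,0.0007,0.0604,-0.0536,-0.0243,-0.2912,-0.4946,1.0045,3.3582,5.8608,1.4144,-2.7889
32,0.1636,-0.3623,0.0198,0.7695,0.0004,0.0627,-0.0550,-0.0247,-0.2906,-0.4940,1.0052,3.5257,5.7190,1.5165,-2.7269
33,0.1636,-0.3613,0.0190,0.7692,0.0001,0.0635,-0.0552,-0.0247,-0.2899,-0.4934,1.0059,3.6560,5.6091,1.5960,-2.6788
34,0.1636,-0.3604,0.0182,0.7688,-0.0000,0.0631,-0.0546,-0.0243,-0.2892,-0.4928,1.0066,3.7565,5.5246,1.6575,-2.6417
35,0.1636,-0.3594,0.0174,0.7685,-0.0002,0.0620,-0.0533,-0.0238,-0.2885,-0.4922,1.0073,3.8333,5.4601,1.7048,-2.6134
36,0.1636,-0.3585,0.0166,0.7681,-0.0002,0.0602,-0.0517,-0.0231,-0.2879,-0.4917,1.0080,3.8913,5.4115,1.7407,-2.5921
37,0.1636,-0.3576,0.0158,0.7678,-0.0002,0.0581,-0.0498,-0.0224,-0.2872,-0.4911,1.0086,,,,
# final eef position (m): -0.2872 -0.4911 1.0086


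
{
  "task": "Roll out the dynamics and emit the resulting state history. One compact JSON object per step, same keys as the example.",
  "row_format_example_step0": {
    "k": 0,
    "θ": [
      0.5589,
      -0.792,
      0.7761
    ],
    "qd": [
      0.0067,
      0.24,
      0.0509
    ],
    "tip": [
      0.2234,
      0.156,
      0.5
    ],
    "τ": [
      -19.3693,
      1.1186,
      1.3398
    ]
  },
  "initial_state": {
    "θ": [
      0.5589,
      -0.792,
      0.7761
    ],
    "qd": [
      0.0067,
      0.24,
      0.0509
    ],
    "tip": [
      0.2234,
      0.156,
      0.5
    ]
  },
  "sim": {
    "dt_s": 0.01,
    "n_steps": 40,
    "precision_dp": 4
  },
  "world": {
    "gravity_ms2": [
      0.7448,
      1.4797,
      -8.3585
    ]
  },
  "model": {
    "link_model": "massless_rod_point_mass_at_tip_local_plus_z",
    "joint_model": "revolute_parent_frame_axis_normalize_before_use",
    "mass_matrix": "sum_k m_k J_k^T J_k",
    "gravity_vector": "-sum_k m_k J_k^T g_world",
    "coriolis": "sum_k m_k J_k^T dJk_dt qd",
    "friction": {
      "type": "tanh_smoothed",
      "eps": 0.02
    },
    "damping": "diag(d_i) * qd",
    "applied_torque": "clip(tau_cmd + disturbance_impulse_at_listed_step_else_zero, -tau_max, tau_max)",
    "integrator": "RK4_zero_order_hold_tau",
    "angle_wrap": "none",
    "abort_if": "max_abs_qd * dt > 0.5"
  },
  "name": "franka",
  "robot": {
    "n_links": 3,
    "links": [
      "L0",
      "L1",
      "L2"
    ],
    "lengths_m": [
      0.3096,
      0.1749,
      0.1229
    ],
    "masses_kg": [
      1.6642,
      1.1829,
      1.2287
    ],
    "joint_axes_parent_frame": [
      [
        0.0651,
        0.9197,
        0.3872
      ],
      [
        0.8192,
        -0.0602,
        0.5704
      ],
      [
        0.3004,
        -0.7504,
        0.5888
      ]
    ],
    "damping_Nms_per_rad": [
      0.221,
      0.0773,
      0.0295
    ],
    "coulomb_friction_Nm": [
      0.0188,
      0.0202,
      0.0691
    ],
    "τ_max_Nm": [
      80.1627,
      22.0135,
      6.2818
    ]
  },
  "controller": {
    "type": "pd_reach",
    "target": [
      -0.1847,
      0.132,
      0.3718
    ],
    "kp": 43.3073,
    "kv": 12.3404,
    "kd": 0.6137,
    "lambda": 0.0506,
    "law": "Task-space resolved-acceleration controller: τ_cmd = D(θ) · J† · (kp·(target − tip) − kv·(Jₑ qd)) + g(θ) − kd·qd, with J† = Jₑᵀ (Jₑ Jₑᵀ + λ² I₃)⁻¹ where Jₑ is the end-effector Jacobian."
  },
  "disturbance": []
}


{"k":1,"\u03b8":[0.5579,-0.792,0.7807],"qd":[-0.2135,-0.2409,0.8676],"tip":[0.2227,0.1556,0.5003],"\u03c4":[-17.4395,1.5605,0.7401]}
{"k":2,"\u03b8":[0.5546,-0.7956,0.7886],"qd":[-0.442,-0.4769,0.7093],"tip":[0.2209,0.1556,0.5006],"\u03c4":[-16.0666,1.8938,0.7984]}
{"k":3,"\u03b8":[0.5492,-0.8014,0.7956],"qd":[-0.6332,-0.6836,0.6881],"tip":[0.2182,0.1561,0.501],"\u03c4":[-14.8022,2.1807,0.7698]}
{"k":4,"\u03b8":[0.5421,-0.809,0.8023],"qd":[-0.799,-0.8422,0.6541],"tip":[0.2148,0.1569,0.5014],"\u03c4":[-13.6807,2.4205,0.7532]}
{"k":5,"\u03b8":[0.5334,-0.8181,0.8087],"qd":[-0.9424,-0.9636,0.6264],"tip":[0.2108,0.158,0.5019],"\u03c4":[-12.676,2.6201,0.7351]}
{"k":6,"\u03b8":[0.5233,-0.8281,0.8148],"qd":[-1.0667,-1.0534,0.6021],"tip":[0.2063,0.1593,0.5024],"\u03c4":[-11.773,2.7849,0.717]}
{"k":7,"\u03b8":[0.5121,-0.839,0.8207],"qd":[-1.1742,-1.1171,0.5811],"tip":[0.2014,0.1607,0.5029],"\u03c4":[-10.9575,2.9198,0.6984]}
{"k":8,"\u03b8":[0.4999,-0.8504,0.8264],"qd":[-1.2671,-1.1589,0.5631],"tip":[0.1961,0.1622,0.5035],"\u03c4":[-10.2177,3.0292,0.6793]}
{"k":9,"\u03b8":[0.4868,-0.8621,0.832],"qd":[-1.3472,-1.1827,0.5476],"tip":[0.1906,0.1637,0.504],"\u03c4":[-9.5432,3.117,0.6599]}
{"k":10,"\u03b8":[0.473,-0.8739,0.8374],"qd":[-1.4159,-1.1915,0.5344],"tip":[0.1847,0.1653,0.5046],"\u03c4":[-8.9253,3.1864,0.6402]}
{"k":11,"\u03b8":[0.4586,-0.8858,0.8427],"qd":[-1.4743,-1.1881,0.5229],"tip":[0.1787,0.1668,0.5051],"\u03c4":[-8.3564,3.2402,0.6204]}
{"k":12,"\u03b8":[0.4436,-0.8977,0.8479],"qd":[-1.5237,-1.1748,0.5131],"tip":[0.1725,0.1684,0.5056],"\u03c4":[-7.83,3.2809,0.6004]}
{"k":13,"\u03b8":[0.4281,-0.9093,0.853],"qd":[-1.5649,-1.1534,0.5046],"tip":[0.1662,0.1699,0.5061],"\u03c4":[-7.3407,3.3105,0.5804]}
{"k":14,"\u03b8":[0.4123,-0.9207,0.858],"qd":[-1.5986,-1.1256,0.4973],"tip":[0.1598,0.1714,0.5065],"\u03c4":[-6.8837,3.3308,0.5605]}
{"k":15,"\u03b8":[0.3962,-0.9318,0.8629],"qd":[-1.6257,-1.0928,0.4909],"tip":[0.1533,0.1729,0.507],"\u03c4":[-6.455,3.3432,0.5407]}
{"k":16,"\u03b8":[0.3799,-0.9425,0.8678],"qd":[-1.6467,-1.056,0.4853],"tip":[0.1467,0.1743,0.5074],"\u03c4":[-6.0511,3.349,0.5211]}
{"k":17,"\u03b8":[0.3633,-0.9529,0.8726],"qd":[-1.6623,-1.0164,0.4803],"tip":[0.1401,0.1756,0.5077],"\u03c4":[-5.6693,3.3493,0.5017]}
{"k":18,"\u03b8":[0.3466,-0.9628,0.8774],"qd":[-1.6728,-0.9748,0.476],"tip":[0.1335,0.1769,0.508],"\u03c4":[-5.3071,3.3449,0.4826]}
{"k":19,"\u03b8":[0.3299,-0.9723,0.8821],"qd":[-1.6788,-0.9318,0.4721],"tip":[0.1269,0.1781,0.5083],"\u03c4":[-4.9624,3.3367,0.4638]}
{"k":20,"\u03b8":[0.3131,-0.9814,0.8868],"qd":[-1.6806,-0.888,0.4686],"tip":[0.1203,0.1793,0.5086],"\u03c4":[-4.6335,3.3253,0.4454]}
{"k":21,"\u03b8":[0.2963,-0.9901,0.8915],"qd":[-1.6787,-0.8439,0.4655],"tip":[0.1137,0.1804,0.5088],"\u03c4":[-4.319,3.3112,0.4273]}
{"k":22,"\u03b8":[0.2795,-0.9983,0.8961],"qd":[-1.6733,-0.8,0.4626],"tip":[0.1071,0.1815,0.509],"\u03c4":[-4.0176,3.295,0.4097]}
{"k":23,"\u03b8":[0.2629,-1.0061,0.9007],"qd":[-1.6649,-0.7565,0.46],"tip":[0.1006,0.1825,0.5091],"\u03c4":[-3.7282,3.277,0.3924]}
{"k":24,"\u03b8":[0.2463,-1.0134,0.9053],"qd":[-1.6536,-0.7138,0.4576],"tip":[0.0941,0.1835,0.5092],"\u03c4":[-3.4502,3.2577,0.3755]}
{"k":25,"\u03b8":[0.2298,-1.0204,0.9099],"qd":[-1.6398,-0.6721,0.4554],"tip":[0.0877,0.1845,0.5093],"\u03c4":[-3.1827,3.2372,0.3591]}
{"k":26,"\u03b8":[0.2135,-1.0269,0.9144],"qd":[-1.6237,-0.6315,0.4533],"tip":[0.0814,0.1854,0.5093],"\u03c4":[-2.9251,3.216,0.3431]}
{"k":27,"\u03b8":[0.1973,-1.033,0.919],"qd":[-1.6055,-0.5922,0.4514],"tip":[0.0751,0.1862,0.5092],"\u03c4":[-2.677,3.1941,0.3276]}
{"k":28,"\u03b8":[0.1814,-1.0387,0.9235],"qd":[-1.5854,-0.5542,0.4495],"tip":[0.0689,0.187,0.5092],"\u03c4":[-2.4378,3.1718,0.3125]}
{"k":29,"\u03b8":[0.1657,-1.0441,0.928],"qd":[-1.5637,-0.5178,0.4478],"tip":[0.0628,0.1878,0.5091],"\u03c4":[-2.2073,3.1493,0.2979]}
{"k":30,"\u03b8":[0.1501,-1.0491,0.9324],"qd":[-1.5406,-0.4829,0.4461],"tip":[0.0568,0.1886,0.5089],"\u03c4":[-1.9852,3.1266,0.2837]}
{"k":31,"\u03b8":[0.1349,-1.0537,0.9369],"qd":[-1.5162,-0.4496,0.4444],"tip":[0.0508,0.1893,0.5087],"\u03c4":[-1.771,3.104,0.2701]}
{"k":32,"\u03b8":[0.1198,-1.0581,0.9413],"qd":[-1.4906,-0.4179,0.4428],"tip":[0.0449,0.19,0.5085],"\u03c4":[-1.5646,3.0815,0.2569]}
{"k":33,"\u03b8":[0.1051,-1.0621,0.9457],"qd":[-1.4641,-0.3877,0.4412],"tip":[0.0392,0.1906,0.5082],"\u03c4":[-1.3658,3.0592,0.2442]}
{"k":34,"\u03b8":[0.0906,-1.0658,0.9501],"qd":[-1.4367,-0.3591,0.4397],"tip":[0.0335,0.1913,0.5079],"\u03c4":[-1.1743,3.0371,0.2319]}
{"k":35,"\u03b8":[0.0763,-1.0693,0.9545],"qd":[-1.4087,-0.3321,0.4381],"tip":[0.0279,0.1919,0.5076],"\u03c4":[-0.9899,3.0154,0.2202]}
{"k":36,"\u03b8":[0.0624,-1.0725,0.9589],"qd":[-1.3801,-0.3066,0.4366],"tip":[0.0225,0.1925,0.5072],"\u03c4":[-0.8125,2.9941,0.2089]}
{"k":37,"\u03b8":[0.0487,-1.0754,0.9633],"qd":[-1.351,-0.2826,0.4351],"tip":[0.0171,0.193,0.5069],"\u03c4":[-0.6418,2.9732,0.1981]}
{"k":38,"\u03b8":[0.0354,-1.0781,0.9676],"qd":[-1.3216,-0.26,0.4335],"tip":[0.0119,0.1936,0.5064],"\u03c4":[-0.4776,2.9527,0.1877]}
{"k":39,"\u03b8":[0.0223,-1.0806,0.9719],"qd":[-1.2919,-0.2388,0.4319],"tip":[0.0067,0.1941,0.506],"\u03c4":[-0.3198,2.9327,0.1778]}
{"k":40,"\u03b8":[0.0095,-1.0829,0.9762],"qd":[-1.2621,-0.219,0.4304],"tip":[0.0017,0.1946,0.5055]}


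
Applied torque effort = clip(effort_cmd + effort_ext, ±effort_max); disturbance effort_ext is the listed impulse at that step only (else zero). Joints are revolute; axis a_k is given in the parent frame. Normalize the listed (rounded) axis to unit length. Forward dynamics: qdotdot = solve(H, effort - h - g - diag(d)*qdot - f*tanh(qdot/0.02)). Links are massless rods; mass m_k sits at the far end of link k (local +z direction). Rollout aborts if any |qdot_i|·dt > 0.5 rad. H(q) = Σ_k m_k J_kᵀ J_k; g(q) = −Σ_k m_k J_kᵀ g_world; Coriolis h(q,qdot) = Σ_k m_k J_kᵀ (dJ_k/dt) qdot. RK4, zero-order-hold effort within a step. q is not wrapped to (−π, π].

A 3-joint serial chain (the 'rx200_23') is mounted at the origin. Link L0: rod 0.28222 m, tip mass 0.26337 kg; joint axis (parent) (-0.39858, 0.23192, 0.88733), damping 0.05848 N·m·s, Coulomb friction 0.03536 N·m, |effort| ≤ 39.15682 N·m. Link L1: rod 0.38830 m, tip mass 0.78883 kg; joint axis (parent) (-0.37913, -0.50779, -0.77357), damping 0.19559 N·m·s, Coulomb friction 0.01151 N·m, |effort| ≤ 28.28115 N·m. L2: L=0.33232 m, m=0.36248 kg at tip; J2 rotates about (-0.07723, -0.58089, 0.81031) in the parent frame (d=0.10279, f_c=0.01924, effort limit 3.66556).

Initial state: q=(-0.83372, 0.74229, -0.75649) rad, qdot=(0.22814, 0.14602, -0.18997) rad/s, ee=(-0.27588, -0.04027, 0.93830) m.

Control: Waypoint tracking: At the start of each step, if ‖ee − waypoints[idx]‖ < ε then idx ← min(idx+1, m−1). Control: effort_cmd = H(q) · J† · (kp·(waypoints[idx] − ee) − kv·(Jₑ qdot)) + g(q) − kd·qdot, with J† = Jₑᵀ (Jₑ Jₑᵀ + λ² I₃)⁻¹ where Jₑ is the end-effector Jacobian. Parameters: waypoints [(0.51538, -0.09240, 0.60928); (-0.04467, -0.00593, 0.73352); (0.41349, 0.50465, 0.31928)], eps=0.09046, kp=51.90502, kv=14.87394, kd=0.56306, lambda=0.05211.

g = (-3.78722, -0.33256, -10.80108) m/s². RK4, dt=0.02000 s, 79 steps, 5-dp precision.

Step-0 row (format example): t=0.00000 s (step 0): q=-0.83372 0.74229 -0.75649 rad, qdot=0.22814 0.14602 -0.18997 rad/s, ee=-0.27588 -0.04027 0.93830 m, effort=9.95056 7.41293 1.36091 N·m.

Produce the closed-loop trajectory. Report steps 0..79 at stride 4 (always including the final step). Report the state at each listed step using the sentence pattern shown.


t=0.08000 s (step 4): q=-0.49434 0.75869 -0.88906 rad, qdot=5.31757 -0.03249 -0.09307 rad/s, ee=-0.20409 0.00009 0.95209 m, effort=0.66811 -0.56496 -0.72152 N·m.
t=0.16000 s (step 8): q=-0.08512 0.74115 -0.99398 rad, qdot=4.22364 -0.60902 -0.62981 rad/s, ee=-0.12549 0.07006 0.95905 m, effort=-0.82422 -3.03520 -0.88799 N·m.
t=0.24000 s (step 12): q=0.20084 0.67478 -1.10999 rad, qdot=2.69984 -1.11181 -1.08687 rad/s, ee=-0.06253 0.11217 0.95690 m, effort=-0.90176 -3.27354 -0.63580 N·m.
t=0.32000 s (step 16): q=0.37530 0.57448 -1.23271 rad, qdot=1.57616 -1.42161 -1.27893 rad/s, ee=0.00276 0.12919 0.95096 m, effort=-0.87129 -2.87170 -0.39167 N·m.
t=0.40000 s (step 20): q=0.47208 0.45498 -1.35090 rad, qdot=0.81434 -1.57834 -1.28311 rad/s, ee=0.07240 0.13190 0.94018 m, effort=-0.88778 -2.30594 -0.20350 N·m.
t=0.48000 s (step 24): q=0.51714 0.32687 -1.45790 rad, qdot=0.30839 -1.62928 -1.18734 rad/s, ee=0.14217 0.12598 0.92369 m, effort=-0.90964 -1.71545 -0.05824 N·m.
t=0.56000 s (step 28): q=0.52837 0.19752 -1.55126 rad, qdot=-0.01811 -1.60443 -1.05630 rad/s, ee=0.20787 0.11422 0.90206 m, effort=-0.90902 -1.15839 0.05957 N·m.
t=0.64000 s (step 32): q=0.51907 0.07238 -1.63198 rad, qdot=-0.21239 -1.52433 -0.90882 rad/s, ee=0.26676 0.09893 0.87661 m, effort=-0.92594 -0.66399 0.14099 N·m.
t=0.72000 s (step 36): q=0.49681 -0.04494 -1.69984 rad, qdot=-0.33738 -1.40839 -0.76829 rad/s, ee=0.31739 0.08149 0.84931 m, effort=-0.86120 -0.24838 0.20949 N·m.
t=0.80000 s (step 40): q=0.46689 -0.15211 -1.75649 rad, qdot=-0.40441 -1.27171 -0.64260 rad/s, ee=0.35947 0.06286 0.82187 m, effort=-0.75756 0.08506 0.26413 N·m.
t=0.88000 s (step 44): q=0.43337 -0.24799 -1.80358 rad, qdot=-0.42923 -1.12719 -0.53451 rad/s, ee=0.39357 0.04410 0.79561 m, effort=-0.63583 0.34501 0.30701 N·m.
t=0.96000 s (step 48): q=0.39908 -0.33235 -1.84266 rad, qdot=-0.42500 -0.98449 -0.44385 rad/s, ee=0.42068 0.02604 0.77137 m, effort=-0.51027 0.54430 0.34040 N·m.
t=1.04000 s (step 52): q=0.36594 -0.40560 -1.87511 rad, qdot=-0.40191 -0.85006 -0.36899 rad/s, ee=0.44196 0.00929 0.74958 m, effort=-0.39103 0.69633 0.36616 N·m.
t=1.12000 s (step 56): q=0.33514 -0.46857 -1.90213 rad, qdot=-0.36764 -0.72757 -0.30773 rad/s, ee=0.45855 -0.00582 0.73037 m, effort=-0.28447 0.81293 0.38582 N·m.
t=1.20000 s (step 60): q=0.30732 -0.52229 -1.92471 rad, qdot=-0.32787 -0.61858 -0.25787 rad/s, ee=0.47146 -0.01911 0.71368 m, effort=-0.19352 0.90352 0.40063 N·m.
t=1.28000 s (step 64): q=0.28276 -0.56784 -1.94370 rad, qdot=-0.28658 -0.52327 -0.21739 rad/s, ee=0.48152 -0.03059 0.69931 m, effort=-0.11863 0.97506 0.41164 N·m.
t=1.36000 s (step 68): q=0.26147 -0.60630 -1.95975 rad, qdot=-0.24646 -0.44094 -0.18454 rad/s, ee=0.48938 -0.04034 0.68703 m, effort=-0.05862 1.03253 0.41973 N·m.
t=1.44000 s (step 72): q=0.28546 -0.57609 -2.03170 rad, qdot=1.33713 2.15443 -0.60266 rad/s, ee=0.48186 -0.04194 0.68839 m, effort=2.37113 3.07347 0.19638 N·m.
t=1.52000 s (step 76): q=0.42615 -0.36592 -2.13097 rad, qdot=1.76330 2.66888 -0.80033 rad/s, ee=0.42970 -0.00130 0.73661 m, effort=-1.17932 1.02042 -0.13312 N·m.
t=1.58000 s (step 79): q=0.52683 -0.21519 -2.19213 rad, qdot=1.56547 2.34222 -1.16196 rad/s, ee=0.38379 0.03119 0.76923 m.


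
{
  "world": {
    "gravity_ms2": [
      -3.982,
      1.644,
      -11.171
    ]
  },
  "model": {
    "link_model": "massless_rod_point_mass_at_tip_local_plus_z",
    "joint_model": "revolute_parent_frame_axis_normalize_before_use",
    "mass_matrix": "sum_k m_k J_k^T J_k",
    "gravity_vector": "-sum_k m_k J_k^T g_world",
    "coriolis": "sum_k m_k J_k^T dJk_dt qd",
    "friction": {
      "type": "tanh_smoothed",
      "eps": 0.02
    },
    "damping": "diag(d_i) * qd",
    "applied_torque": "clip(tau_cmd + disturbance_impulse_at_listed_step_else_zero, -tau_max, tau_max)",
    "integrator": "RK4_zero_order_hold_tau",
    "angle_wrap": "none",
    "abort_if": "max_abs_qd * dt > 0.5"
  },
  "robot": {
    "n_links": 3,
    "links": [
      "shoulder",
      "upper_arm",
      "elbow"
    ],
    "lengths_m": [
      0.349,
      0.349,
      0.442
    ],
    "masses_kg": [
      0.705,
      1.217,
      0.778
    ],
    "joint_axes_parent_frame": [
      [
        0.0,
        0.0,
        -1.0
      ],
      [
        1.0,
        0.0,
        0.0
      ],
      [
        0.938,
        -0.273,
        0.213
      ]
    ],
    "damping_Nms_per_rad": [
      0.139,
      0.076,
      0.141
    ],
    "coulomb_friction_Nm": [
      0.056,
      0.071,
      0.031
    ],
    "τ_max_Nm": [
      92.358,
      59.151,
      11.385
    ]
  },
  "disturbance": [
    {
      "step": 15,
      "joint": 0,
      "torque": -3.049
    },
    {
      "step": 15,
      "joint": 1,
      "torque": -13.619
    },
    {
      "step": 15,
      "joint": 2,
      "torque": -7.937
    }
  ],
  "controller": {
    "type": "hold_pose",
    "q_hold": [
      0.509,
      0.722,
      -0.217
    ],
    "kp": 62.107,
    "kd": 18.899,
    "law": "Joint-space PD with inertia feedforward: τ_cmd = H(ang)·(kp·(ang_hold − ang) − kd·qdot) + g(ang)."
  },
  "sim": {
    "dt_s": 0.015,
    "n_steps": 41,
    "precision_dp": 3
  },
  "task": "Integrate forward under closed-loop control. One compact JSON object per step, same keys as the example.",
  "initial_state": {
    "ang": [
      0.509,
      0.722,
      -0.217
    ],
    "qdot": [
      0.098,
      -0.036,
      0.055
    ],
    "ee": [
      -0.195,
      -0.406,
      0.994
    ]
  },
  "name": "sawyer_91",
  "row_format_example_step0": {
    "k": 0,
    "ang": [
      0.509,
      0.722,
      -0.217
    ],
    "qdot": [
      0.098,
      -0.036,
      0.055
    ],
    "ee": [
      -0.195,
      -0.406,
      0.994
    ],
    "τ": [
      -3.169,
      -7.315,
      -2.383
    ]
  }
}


{"k":1,"ang":[0.51,0.722,-0.216],"qdot":[0.07,-0.017,0.021],"ee":[-0.195,-0.406,0.994],"\u03c4":[-3.038,-7.371,-2.355]}
{"k":2,"ang":[0.511,0.721,-0.216],"qdot":[0.046,-0.008,0.007],"ee":[-0.196,-0.406,0.994],"\u03c4":[-2.938,-7.407,-2.338]}
{"k":3,"ang":[0.512,0.721,-0.216],"qdot":[0.027,-0.004,0.003],"ee":[-0.196,-0.406,0.994],"\u03c4":[-2.863,-7.428,-2.327]}
{"k":4,"ang":[0.512,0.721,-0.216],"qdot":[0.014,-0.002,0.002],"ee":[-0.196,-0.406,0.994],"\u03c4":[-2.81,-7.442,-2.32]}
{"k":5,"ang":[0.512,0.721,-0.216],"qdot":[0.005,-0.001,0.001],"ee":[-0.196,-0.406,0.994],"\u03c4":[-2.775,-7.45,-2.315]}
{"k":6,"ang":[0.512,0.721,-0.216],"qdot":[0.0,0.0,0.0],"ee":[-0.196,-0.406,0.994],"\u03c4":[-2.754,-7.455,-2.311]}
{"k":7,"ang":[0.512,0.721,-0.216],"qdot":[-0.003,0.001,-0.001],"ee":[-0.196,-0.406,0.994],"\u03c4":[-2.741,-7.458,-2.309]}
{"k":8,"ang":[0.512,0.721,-0.216],"qdot":[-0.004,0.001,-0.001],"ee":[-0.196,-0.406,0.994],"\u03c4":[-2.734,-7.459,-2.307]}
{"k":9,"ang":[0.512,0.721,-0.216],"qdot":[-0.005,0.001,-0.001],"ee":[-0.196,-0.406,0.994],"\u03c4":[-2.729,-7.46,-2.306]}
{"k":10,"ang":[0.512,0.721,-0.216],"qdot":[-0.005,0.001,-0.001],"ee":[-0.196,-0.406,0.994],"\u03c4":[-2.726,-7.46,-2.306]}
{"k":11,"ang":[0.512,0.721,-0.216],"qdot":[-0.006,0.001,-0.002],"ee":[-0.196,-0.406,0.994],"\u03c4":[-2.724,-7.46,-2.305]}
{"k":12,"ang":[0.512,0.721,-0.216],"qdot":[-0.006,0.001,-0.002],"ee":[-0.196,-0.406,0.994],"\u03c4":[-2.722,-7.46,-2.305]}
{"k":13,"ang":[0.512,0.721,-0.216],"qdot":[-0.006,0.001,-0.002],"ee":[-0.196,-0.406,0.994],"\u03c4":[-2.721,-7.46,-2.304]}
{"k":14,"ang":[0.512,0.721,-0.216],"qdot":[-0.006,0.001,-0.002],"ee":[-0.196,-0.406,0.994],"\u03c4":[-2.721,-7.46,-2.304]}
{"k":15,"ang":[0.512,0.721,-0.216],"qdot":[-0.005,0.001,-0.001],"ee":[-0.196,-0.406,0.994],"\u03c4":[-5.769,-21.079,-10.241]}
{"k":16,"ang":[0.511,0.721,-0.222],"qdot":[-0.012,-0.011,-0.791],"ee":[-0.194,-0.404,0.995],"\u03c4":[-1.828,-3.488,-0.001]}
{"k":17,"ang":[0.511,0.721,-0.232],"qdot":[-0.017,-0.022,-0.523],"ee":[-0.191,-0.402,0.997],"\u03c4":[-2.034,-4.424,-0.553]}
{"k":18,"ang":[0.511,0.721,-0.239],"qdot":[-0.017,-0.023,-0.338],"ee":[-0.189,-0.4,0.998],"\u03c4":[-2.194,-5.148,-0.972]}
{"k":19,"ang":[0.511,0.72,-0.243],"qdot":[-0.015,-0.02,-0.207],"ee":[-0.187,-0.399,0.999],"\u03c4":[-2.318,-5.706,-1.29]}
{"k":20,"ang":[0.51,0.72,-0.245],"qdot":[-0.012,-0.016,-0.115],"ee":[-0.186,-0.398,1.0],"\u03c4":[-2.413,-6.133,-1.531]}
{"k":21,"ang":[0.51,0.72,-0.246],"qdot":[-0.01,-0.012,-0.049],"ee":[-0.186,-0.398,1.0],"\u03c4":[-2.485,-6.459,-1.715]}
{"k":22,"ang":[0.51,0.72,-0.247],"qdot":[-0.008,-0.007,-0.004],"ee":[-0.186,-0.397,1.0],"\u03c4":[-2.539,-6.707,-1.852]}
{"k":23,"ang":[0.51,0.72,-0.247],"qdot":[-0.004,0.0,0.017],"ee":[-0.186,-0.398,1.0],"\u03c4":[-2.579,-6.892,-1.948]}
{"k":24,"ang":[0.51,0.72,-0.246],"qdot":[-0.001,0.006,0.029],"ee":[-0.186,-0.398,1.0],"\u03c4":[-2.607,-7.028,-2.017]}
{"k":25,"ang":[0.51,0.72,-0.246],"qdot":[0.001,0.01,0.038],"ee":[-0.186,-0.398,1.0],"\u03c4":[-2.627,-7.127,-2.069]}
{"k":26,"ang":[0.51,0.72,-0.245],"qdot":[0.001,0.011,0.045],"ee":[-0.186,-0.398,1.0],"\u03c4":[-2.642,-7.202,-2.108]}
{"k":27,"ang":[0.51,0.72,-0.244],"qdot":[0.002,0.012,0.05],"ee":[-0.186,-0.398,1.0],"\u03c4":[-2.653,-7.258,-2.138]}
{"k":28,"ang":[0.51,0.72,-0.244],"qdot":[0.002,0.013,0.053],"ee":[-0.187,-0.399,1.0],"\u03c4":[-2.662,-7.3,-2.161]}
{"k":29,"ang":[0.51,0.721,-0.243],"qdot":[0.002,0.013,0.054],"ee":[-0.187,-0.399,0.999],"\u03c4":[-2.668,-7.332,-2.179]}
{"k":30,"ang":[0.51,0.721,-0.242],"qdot":[0.002,0.013,0.054],"ee":[-0.187,-0.399,0.999],"\u03c4":[-2.674,-7.356,-2.192]}
{"k":31,"ang":[0.51,0.721,-0.241],"qdot":[0.002,0.013,0.054],"ee":[-0.188,-0.4,0.999],"\u03c4":[-2.678,-7.375,-2.203]}
{"k":32,"ang":[0.51,0.721,-0.24],"qdot":[0.002,0.012,0.052],"ee":[-0.188,-0.4,0.999],"\u03c4":[-2.681,-7.389,-2.211]}
{"k":33,"ang":[0.51,0.721,-0.24],"qdot":[0.002,0.012,0.051],"ee":[-0.188,-0.4,0.998],"\u03c4":[-2.684,-7.4,-2.218]}
{"k":34,"ang":[0.51,0.722,-0.239],"qdot":[0.002,0.012,0.049],"ee":[-0.189,-0.4,0.998],"\u03c4":[-2.686,-7.409,-2.223]}
{"k":35,"ang":[0.51,0.722,-0.238],"qdot":[0.002,0.011,0.046],"ee":[-0.189,-0.401,0.998],"\u03c4":[-2.688,-7.415,-2.227]}
{"k":36,"ang":[0.51,0.722,-0.237],"qdot":[0.002,0.011,0.044],"ee":[-0.189,-0.401,0.998],"\u03c4":[-2.69,-7.421,-2.23]}
{"k":37,"ang":[0.51,0.722,-0.237],"qdot":[0.002,0.01,0.042],"ee":[-0.189,-0.401,0.998],"\u03c4":[-2.691,-7.425,-2.233]}
{"k":38,"ang":[0.51,0.722,-0.236],"qdot":[0.002,0.01,0.04],"ee":[-0.19,-0.401,0.997],"\u03c4":[-2.692,-7.428,-2.235]}
{"k":39,"ang":[0.51,0.722,-0.236],"qdot":[0.002,0.01,0.038],"ee":[-0.19,-0.402,0.997],"\u03c4":[-2.693,-7.431,-2.237]}
{"k":40,"ang":[0.51,0.723,-0.235],"qdot":[0.002,0.009,0.036],"ee":[-0.19,-0.402,0.997],"\u03c4":[-2.694,-7.433,-2.239]}
{"k":41,"ang":[0.511,0.723,-0.235],"qdot":[0.002,0.009,0.034],"ee":[-0.19,-0.402,0.997]}


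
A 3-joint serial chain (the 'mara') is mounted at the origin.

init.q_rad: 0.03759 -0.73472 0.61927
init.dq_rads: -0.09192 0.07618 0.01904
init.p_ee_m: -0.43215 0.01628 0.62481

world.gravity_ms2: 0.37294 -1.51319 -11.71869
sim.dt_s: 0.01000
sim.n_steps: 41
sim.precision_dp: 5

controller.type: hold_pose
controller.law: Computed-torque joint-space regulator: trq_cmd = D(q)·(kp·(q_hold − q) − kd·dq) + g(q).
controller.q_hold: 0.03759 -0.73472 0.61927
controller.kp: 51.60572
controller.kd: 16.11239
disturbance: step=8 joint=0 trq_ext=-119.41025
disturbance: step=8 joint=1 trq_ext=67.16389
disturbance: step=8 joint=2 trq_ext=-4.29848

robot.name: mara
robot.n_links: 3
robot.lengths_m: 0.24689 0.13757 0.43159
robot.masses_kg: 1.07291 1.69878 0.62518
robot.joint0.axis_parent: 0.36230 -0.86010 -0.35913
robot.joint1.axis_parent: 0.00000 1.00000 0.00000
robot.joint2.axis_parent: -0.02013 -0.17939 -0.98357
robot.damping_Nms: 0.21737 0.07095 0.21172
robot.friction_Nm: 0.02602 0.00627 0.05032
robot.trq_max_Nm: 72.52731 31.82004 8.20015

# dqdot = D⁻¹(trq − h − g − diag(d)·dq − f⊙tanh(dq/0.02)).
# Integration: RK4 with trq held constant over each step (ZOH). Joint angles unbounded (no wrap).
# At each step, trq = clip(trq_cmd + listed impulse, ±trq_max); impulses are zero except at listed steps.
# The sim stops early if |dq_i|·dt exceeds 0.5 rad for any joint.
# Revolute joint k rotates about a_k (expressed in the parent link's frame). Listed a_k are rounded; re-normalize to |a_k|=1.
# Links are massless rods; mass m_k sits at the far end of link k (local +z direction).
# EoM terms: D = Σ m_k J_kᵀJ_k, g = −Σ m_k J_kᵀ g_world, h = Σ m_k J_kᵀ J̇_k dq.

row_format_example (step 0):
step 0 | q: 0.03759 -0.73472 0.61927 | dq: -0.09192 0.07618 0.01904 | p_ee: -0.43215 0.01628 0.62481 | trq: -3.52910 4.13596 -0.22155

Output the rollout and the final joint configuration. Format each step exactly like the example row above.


step 1 | q: 0.03673 -0.73410 0.61880 | dq: -0.07210 0.07608 0.08729 | p_ee: -0.43144 0.01631 0.62541 | trq: -3.66665 4.22355 -0.23032
step 2 | q: 0.03604 -0.73353 0.61857 | dq: -0.05686 0.06956 0.10153 | p_ee: -0.43085 0.01634 0.62591 | trq: -3.78737 4.30052 -0.23674
step 3 | q: 0.03549 -0.73303 0.61841 | dq: -0.04422 0.06238 0.10475 | p_ee: -0.43036 0.01637 0.62633 | trq: -3.89320 4.36810 -0.24211
step 4 | q: 0.03505 -0.73261 0.61826 | dq: -0.03359 0.05563 0.10553 | p_ee: -0.42996 0.01639 0.62668 | trq: -3.98589 4.42742 -0.24678
step 5 | q: 0.03471 -0.73225 0.61812 | dq: -0.02465 0.04945 0.10572 | p_ee: -0.42964 0.01640 0.62696 | trq: -4.06695 4.47946 -0.25087
step 6 | q: 0.03446 -0.73195 0.61798 | dq: -0.01724 0.04376 0.10575 | p_ee: -0.42939 0.01641 0.62719 | trq: -4.13760 4.52510 -0.25447
step 7 | q: 0.03427 -0.73170 0.61783 | dq: -0.01118 0.03848 0.10571 | p_ee: -0.42919 0.01641 0.62737 | trq: -4.19895 4.56509 -0.25764
step 8 | q: 0.03413 -0.73151 0.61768 | dq: -0.00630 0.03358 0.10568 | p_ee: -0.42903 0.01641 0.62750 | trq: -72.52731 31.82004 -4.55892
step 9 | q: 0.01987 -0.74900 0.55130 | dq: -2.72143 -3.13848 -10.45736 | p_ee: -0.42559 0.01428 0.62838 | trq: 6.85168 0.23644 0.19338
step 10 | q: -0.00305 -0.77072 0.50456 | dq: -1.97411 -1.60380 -1.78424 | p_ee: -0.41974 0.01392 0.62971 | trq: 5.40560 0.85998 -0.04102
step 11 | q: -0.02053 -0.78357 0.49911 | dq: -1.56210 -1.11934 -0.36137 | p_ee: -0.41505 0.01501 0.63077 | trq: 4.19393 1.36283 -0.09500
step 12 | q: -0.03448 -0.79302 0.49951 | dq: -1.24747 -0.84931 -0.10029 | p_ee: -0.41121 0.01607 0.63167 | trq: 3.14103 1.80472 -0.12257
step 13 | q: -0.04558 -0.80023 0.50080 | dq: -0.98848 -0.65419 -0.06771 | p_ee: -0.40808 0.01696 0.63243 | trq: 2.22133 2.19628 -0.14400
step 14 | q: -0.05431 -0.80572 0.50206 | dq: -0.77132 -0.49973 -0.07583 | p_ee: -0.40555 0.01765 0.63308 | trq: 1.41729 2.54276 -0.16310
step 15 | q: -0.06104 -0.80982 0.50316 | dq: -0.58860 -0.37431 -0.08825 | p_ee: -0.40356 0.01820 0.63362 | trq: 0.71407 2.84865 -0.18051
step 16 | q: -0.06609 -0.81279 0.50411 | dq: -0.43490 -0.27179 -0.09873 | p_ee: -0.40203 0.01861 0.63406 | trq: 0.09875 3.11811 -0.19630
step 17 | q: -0.06973 -0.81483 0.50495 | dq: -0.30580 -0.18789 -0.10682 | p_ee: -0.40090 0.01892 0.63440 | trq: -0.43992 3.35505 -0.21053
step 18 | q: -0.07219 -0.81611 0.50570 | dq: -0.19780 -0.11976 -0.11464 | p_ee: -0.40010 0.01914 0.63466 | trq: -0.91179 3.56335 -0.22324
step 19 | q: -0.07365 -0.81677 0.50637 | dq: -0.10754 -0.06409 -0.11997 | p_ee: -0.39960 0.01928 0.63484 | trq: -1.32540 3.74601 -0.23456
step 20 | q: -0.07429 -0.81694 0.50699 | dq: -0.03291 -0.01973 -0.12633 | p_ee: -0.39935 0.01936 0.63496 | trq: -1.68756 3.90631 -0.24457
step 21 | q: -0.07426 -0.81671 0.50754 | dq: 0.02734 0.01387 -0.13431 | p_ee: -0.39930 0.01938 0.63502 | trq: -2.00213 4.04692 -0.25347
step 22 | q: -0.07369 -0.81620 0.50799 | dq: 0.07518 0.03878 -0.13868 | p_ee: -0.39943 0.01936 0.63501 | trq: -2.27419 4.17021 -0.26151
step 23 | q: -0.07268 -0.81547 0.50840 | dq: 0.11416 0.05838 -0.14121 | p_ee: -0.39970 0.01931 0.63496 | trq: -2.51334 4.27828 -0.26861
step 24 | q: -0.07133 -0.81457 0.50878 | dq: 0.14580 0.07379 -0.14288 | p_ee: -0.40010 0.01923 0.63486 | trq: -2.72388 4.37271 -0.27482
step 25 | q: -0.06968 -0.81352 0.50914 | dq: 0.17124 0.08579 -0.14406 | p_ee: -0.40060 0.01912 0.63472 | trq: -2.90944 4.45505 -0.28021
step 26 | q: -0.06781 -0.81238 0.50950 | dq: 0.19142 0.09496 -0.14498 | p_ee: -0.40117 0.01900 0.63454 | trq: -3.07315 4.52677 -0.28488
step 27 | q: -0.06576 -0.81115 0.50984 | dq: 0.20714 0.10178 -0.14572 | p_ee: -0.40182 0.01886 0.63434 | trq: -3.21777 4.58918 -0.28890
step 28 | q: -0.06358 -0.80986 0.51017 | dq: 0.21908 0.10667 -0.14631 | p_ee: -0.40251 0.01871 0.63412 | trq: -3.34566 4.64342 -0.29235
step 29 | q: -0.06129 -0.80854 0.51050 | dq: 0.22784 0.10997 -0.14678 | p_ee: -0.40324 0.01856 0.63387 | trq: -3.45892 4.69051 -0.29530
step 30 | q: -0.05892 -0.80719 0.51083 | dq: 0.23390 0.11195 -0.14715 | p_ee: -0.40401 0.01839 0.63361 | trq: -3.55936 4.73133 -0.29782
step 31 | q: -0.05650 -0.80582 0.51115 | dq: 0.23771 0.11286 -0.14744 | p_ee: -0.40479 0.01823 0.63334 | trq: -3.64856 4.76666 -0.29995
step 32 | q: -0.05406 -0.80445 0.51147 | dq: 0.23962 0.11289 -0.14766 | p_ee: -0.40559 0.01806 0.63306 | trq: -3.72789 4.79720 -0.30174
step 33 | q: -0.05161 -0.80308 0.51178 | dq: 0.23995 0.11222 -0.14782 | p_ee: -0.40639 0.01789 0.63278 | trq: -3.79857 4.82355 -0.30324
step 34 | q: -0.04915 -0.80172 0.51210 | dq: 0.23897 0.11097 -0.14792 | p_ee: -0.40720 0.01772 0.63249 | trq: -3.86164 4.84622 -0.30449
step 35 | q: -0.04672 -0.80037 0.51241 | dq: 0.23690 0.10927 -0.14797 | p_ee: -0.40801 0.01755 0.63219 | trq: -3.91801 4.86568 -0.30550
step 36 | q: -0.04430 -0.79904 0.51272 | dq: 0.23395 0.10720 -0.14799 | p_ee: -0.40880 0.01738 0.63190 | trq: -3.96850 4.88234 -0.30633
step 37 | q: -0.04192 -0.79774 0.51304 | dq: 0.23027 0.10486 -0.14797 | p_ee: -0.40959 0.01721 0.63161 | trq: -4.01380 4.89655 -0.30698
step 38 | q: -0.03959 -0.79646 0.51335 | dq: 0.22601 0.10230 -0.14793 | p_ee: -0.41037 0.01705 0.63132 | trq: -4.05453 4.90862 -0.30749
step 39 | q: -0.03729 -0.79520 0.51367 | dq: 0.22130 0.09959 -0.14785 | p_ee: -0.41113 0.01689 0.63103 | trq: -4.09121 4.91883 -0.30786
step 40 | q: -0.03504 -0.79398 0.51398 | dq: 0.21622 0.09676 -0.14776 | p_ee: -0.41188 0.01674 0.63075 | trq: -4.12433 4.92742 -0.30813
step 41 | q: -0.03285 -0.79278 0.51430 | dq: 0.21088 0.09386 -0.14764 | p_ee: -0.41261 0.01659 0.63047
final q (rad): -0.03285 -0.79278 0.51430
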